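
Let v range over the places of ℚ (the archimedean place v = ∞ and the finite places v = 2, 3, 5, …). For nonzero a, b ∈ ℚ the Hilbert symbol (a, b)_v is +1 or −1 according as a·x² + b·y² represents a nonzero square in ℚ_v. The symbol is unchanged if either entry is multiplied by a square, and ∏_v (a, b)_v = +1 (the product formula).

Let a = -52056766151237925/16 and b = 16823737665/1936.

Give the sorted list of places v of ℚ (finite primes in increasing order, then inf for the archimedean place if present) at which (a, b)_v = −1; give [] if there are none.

Mod squares: a ≡ -58292619077, b ≡ 4238785. Check v ∈ {∞, 2, 3, 5, 7, 11, 19, 23, 29, 31, 41, 47}.
v=47: a=47^1·(≡31), b=47^0·(≡22) mod 47; (31|47)=-1, (22|47)=-1; (−1)^{1·0·23}·(-1)^0·(-1)^1 = -1.
v=29: a=29^1·(≡11), b=29^1·(≡7) mod 29; (11|29)=-1, (7|29)=+1; (−1)^{1·1·14}·(-1)^1·(+1)^1 = -1.
v=31: a=31^1·(≡8), b=31^1·(≡4) mod 31; (8|31)=+1, (4|31)=+1; (−1)^{1·1·15}·(+1)^1·(+1)^1 = -1.
v=23: a=23^1·(≡12), b=23^1·(≡10) mod 23; (12|23)=+1, (10|23)=-1; (−1)^{1·1·11}·(+1)^1·(-1)^1 = +1.
v=5: a=5^2·(≡3), b=5^1·(≡3) mod 5; (3|5)=-1, (3|5)=-1; (−1)^{2·1·2}·(-1)^1·(-1)^2 = -1.
v=11: a=11^1·(≡10), b=11^-2·(≡4) mod 11; (10|11)=-1, (4|11)=+1; (−1)^{1·-2·5}·(-1)^-2·(+1)^1 = +1.
v=∞: -58292619077 < 0 and 4238785 > 0  ⇒  (a,b)_∞ = +1.
v=7: a=7^3·(≡3), b=7^2·(≡5) mod 7; (3|7)=-1, (5|7)=-1; (−1)^{3·2·3}·(-1)^2·(-1)^3 = -1.
v=3: a=3^6·(≡1), b=3^4·(≡1) mod 3; (1|3)=+1, (1|3)=+1; (−1)^{6·4·1}·(+1)^4·(+1)^6 = +1.
v=41: a=41^1·(≡28), b=41^1·(≡6) mod 41; (28|41)=-1, (6|41)=-1; (−1)^{1·1·20}·(-1)^1·(-1)^1 = +1.
v=19: a=19^1·(≡4), b=19^0·(≡18) mod 19; (4|19)=+1, (18|19)=-1; (−1)^{1·0·9}·(+1)^0·(-1)^1 = -1.
v=2: v_2(a)=-4, v_2(b)=-4; units ≡ 3, 1 (mod 8); ε·ε+αω+βω = 1·0+-4·0+-4·1 ≡ 0  ⇒  (a,b)_2 = +1.
|Ram(-58292619077, 4238785)| = 6, even; anisotropic at {5, 7, 19, 29, 31, 47}.

[5, 7, 19, 29, 31, 47]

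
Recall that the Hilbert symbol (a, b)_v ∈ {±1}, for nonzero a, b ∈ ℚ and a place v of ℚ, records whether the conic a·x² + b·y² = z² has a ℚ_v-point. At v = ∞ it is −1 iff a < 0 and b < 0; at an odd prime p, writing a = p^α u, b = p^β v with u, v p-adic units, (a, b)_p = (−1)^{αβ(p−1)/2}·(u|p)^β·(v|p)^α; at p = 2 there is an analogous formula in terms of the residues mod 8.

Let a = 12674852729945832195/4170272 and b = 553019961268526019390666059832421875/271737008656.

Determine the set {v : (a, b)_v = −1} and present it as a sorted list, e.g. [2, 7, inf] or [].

[11, 31]

Mod squares: a ≡ 310, b ≡ 504339. Check v ∈ {∞, 2, 3, 5, 7, 11, 17, 19, 29, 31}.
v=31: a=31^3·(≡7), b=31^5·(≡20) mod 31; (7|31)=+1, (20|31)=+1; (−1)^{3·5·15}·(+1)^5·(+1)^3 = -1.
v=29: a=29^2·(≡9), b=29^3·(≡7) mod 29; (9|29)=+1, (7|29)=+1; (−1)^{2·3·14}·(+1)^3·(+1)^2 = +1.
v=7: a=7^2·(≡4), b=7^4·(≡5) mod 7; (4|7)=+1, (5|7)=-1; (−1)^{2·4·3}·(+1)^4·(-1)^2 = +1.
v=2: v_2(a)=-5, v_2(b)=-4; units ≡ 3, 3 (mod 8); ε·ε+αω+βω = 1·1+-5·1+-4·1 ≡ 0  ⇒  (a,b)_2 = +1.
v=19: a=19^-4·(≡7), b=19^-8·(≡8) mod 19; (7|19)=+1, (8|19)=-1; (−1)^{-4·-8·9}·(+1)^-8·(-1)^-4 = +1.
v=5: a=5^1·(≡2), b=5^8·(≡1) mod 5; (2|5)=-1, (1|5)=+1; (−1)^{1·8·2}·(-1)^8·(+1)^1 = +1.
v=∞: 310 > 0 and 504339 > 0  ⇒  (a,b)_∞ = +1.
v=3: a=3^10·(≡1), b=3^17·(≡2) mod 3; (1|3)=+1, (2|3)=-1; (−1)^{10·17·1}·(+1)^17·(-1)^10 = +1.
v=17: a=17^2·(≡8), b=17^3·(≡15) mod 17; (8|17)=+1, (15|17)=+1; (−1)^{2·3·8}·(+1)^3·(+1)^2 = +1.
v=11: a=11^2·(≡2), b=11^3·(≡9) mod 11; (2|11)=-1, (9|11)=+1; (−1)^{2·3·5}·(-1)^3·(+1)^2 = -1.
(310, 504339 / ℚ) ramifies at {11, 31}: a division algebra.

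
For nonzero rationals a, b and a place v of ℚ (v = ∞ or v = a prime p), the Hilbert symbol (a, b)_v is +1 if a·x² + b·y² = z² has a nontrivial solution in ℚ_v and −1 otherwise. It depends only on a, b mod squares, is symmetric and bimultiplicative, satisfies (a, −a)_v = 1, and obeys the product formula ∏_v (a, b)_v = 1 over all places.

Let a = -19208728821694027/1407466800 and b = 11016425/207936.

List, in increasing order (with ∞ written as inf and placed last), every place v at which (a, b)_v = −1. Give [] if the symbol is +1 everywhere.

[3, 11]

(a, b) ≡ (-561, 17) mod (ℚ^×)²; places V = {2, 3, 5, 7, 11, 17, 19, 23, ∞}.
(a,b)_23: α=6, u≡14; β=2, v≡15 (mod 23); (14|23)=-1, (15|23)=-1; sign (−1)^0·-1^2·-1^6 = +1.
(a,b)_19: α=-4, u≡11; β=-2, v≡9 (mod 19); (11|19)=+1, (9|19)=+1; sign (−1)^0·+1^-2·+1^-4 = +1.
(a,b)_2: α=-4, β=-6; u≡7, v≡1 (mod 8); ε(u)ε(v)=1·0, αω(v)=-4·0, βω(u)=-6·0; sum ≡ 0  ⇒  +1.
(a,b)_11: α=1, u≡4; β=0, v≡8 (mod 11); (4|11)=+1, (8|11)=-1; sign (−1)^0·+1^0·-1^1 = -1.
(a,b)_∞: sgn(-561)=−, sgn(17)=+, so +1.
(a,b)_3: α=-3, u≡2; β=-2, v≡2 (mod 3); (2|3)=-1, (2|3)=-1; sign (−1)^0·-1^-2·-1^-3 = -1.
(a,b)_5: α=-2, u≡4; β=2, v≡2 (mod 5); (4|5)=+1, (2|5)=-1; sign (−1)^0·+1^2·-1^-2 = +1.
(a,b)_7: α=4, u≡5; β=2, v≡6 (mod 7); (5|7)=-1, (6|7)=-1; sign (−1)^0·-1^2·-1^4 = +1.
(a,b)_17: α=3, u≡16; β=1, v≡4 (mod 17); (16|17)=+1, (4|17)=+1; sign (−1)^0·+1^1·+1^3 = +1.
|Ram(-561, 17)| = 2, even; anisotropic at {3, 11}.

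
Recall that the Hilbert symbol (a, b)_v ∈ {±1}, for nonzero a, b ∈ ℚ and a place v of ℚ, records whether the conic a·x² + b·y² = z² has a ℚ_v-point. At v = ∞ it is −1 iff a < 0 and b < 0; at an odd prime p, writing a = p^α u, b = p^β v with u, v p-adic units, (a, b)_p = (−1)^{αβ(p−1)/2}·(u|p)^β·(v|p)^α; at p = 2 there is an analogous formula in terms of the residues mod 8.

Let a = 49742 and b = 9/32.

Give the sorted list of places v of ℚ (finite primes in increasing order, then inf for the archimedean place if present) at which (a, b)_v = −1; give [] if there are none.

(a, b) ≡ (49742, 2) mod (ℚ^×)²; places V = {2, 3, 7, 11, 17, 19, ∞}.
(a,b)_19: α=1, u≡15; β=0, v≡8 (mod 19); (15|19)=-1, (8|19)=-1; sign (−1)^0·-1^0·-1^1 = -1.
(a,b)_7: α=1, u≡1; β=0, v≡4 (mod 7); (1|7)=+1, (4|7)=+1; sign (−1)^0·+1^0·+1^1 = +1.
(a,b)_11: α=1, u≡1; β=0, v≡2 (mod 11); (1|11)=+1, (2|11)=-1; sign (−1)^0·+1^0·-1^1 = -1.
(a,b)_3: α=0, u≡2; β=2, v≡2 (mod 3); (2|3)=-1, (2|3)=-1; sign (−1)^0·-1^2·-1^0 = +1.
(a,b)_∞: sgn(49742)=+, sgn(2)=+, so +1.
(a,b)_17: α=1, u≡2; β=0, v≡4 (mod 17); (2|17)=+1, (4|17)=+1; sign (−1)^0·+1^0·+1^1 = +1.
(a,b)_2: α=1, β=-5; u≡7, v≡1 (mod 8); ε(u)ε(v)=1·0, αω(v)=1·0, βω(u)=-5·0; sum ≡ 0  ⇒  +1.
|Ram(49742, 2)| = 2, even; anisotropic at {11, 19}.

[11, 19]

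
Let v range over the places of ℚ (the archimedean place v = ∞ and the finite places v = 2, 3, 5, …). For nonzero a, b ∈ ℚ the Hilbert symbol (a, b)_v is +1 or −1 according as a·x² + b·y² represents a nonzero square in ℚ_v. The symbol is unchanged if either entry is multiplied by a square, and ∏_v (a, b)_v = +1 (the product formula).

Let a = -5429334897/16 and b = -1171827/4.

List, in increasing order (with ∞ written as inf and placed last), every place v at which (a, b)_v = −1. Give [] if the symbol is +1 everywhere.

Mod squares: a ≡ -17, b ≡ -14467. Check v ∈ {∞, 2, 3, 7, 17, 23, 37}.
v=2: v_2(a)=-4, v_2(b)=-2; units ≡ 7, 5 (mod 8); ε·ε+αω+βω = 1·0+-4·1+-2·0 ≡ 0  ⇒  (a,b)_2 = +1.
v=7: a=7^2·(≡1), b=7^0·(≡2) mod 7; (1|7)=+1, (2|7)=+1; (−1)^{2·0·3}·(+1)^0·(+1)^2 = +1.
v=17: a=17^1·(≡16), b=17^1·(≡1) mod 17; (16|17)=+1, (1|17)=+1; (−1)^{1·1·8}·(+1)^1·(+1)^1 = +1.
v=∞: -17 < 0 and -14467 < 0  ⇒  (a,b)_∞ = -1.
v=37: a=37^2·(≡5), b=37^1·(≡28) mod 37; (5|37)=-1, (28|37)=+1; (−1)^{2·1·18}·(-1)^1·(+1)^2 = -1.
v=3: a=3^2·(≡1), b=3^4·(≡2) mod 3; (1|3)=+1, (2|3)=-1; (−1)^{2·4·1}·(+1)^4·(-1)^2 = +1.
v=23: a=23^2·(≡18), b=23^1·(≡22) mod 23; (18|23)=+1, (22|23)=-1; (−1)^{2·1·11}·(+1)^1·(-1)^2 = +1.
|Ram(-17, -14467)| = 2, even; anisotropic at {37, ∞}.

[37, inf]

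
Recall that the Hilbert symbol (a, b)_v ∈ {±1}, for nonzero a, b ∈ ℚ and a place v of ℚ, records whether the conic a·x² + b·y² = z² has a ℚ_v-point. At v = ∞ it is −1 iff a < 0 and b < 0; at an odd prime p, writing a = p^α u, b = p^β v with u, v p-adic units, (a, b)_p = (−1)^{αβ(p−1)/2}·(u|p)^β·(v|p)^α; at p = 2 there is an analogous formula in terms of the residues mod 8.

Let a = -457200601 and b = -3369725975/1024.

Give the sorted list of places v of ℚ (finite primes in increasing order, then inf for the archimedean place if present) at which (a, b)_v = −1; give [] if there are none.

[7, 11, 17, 23, 37, inf]

(a, b) ≡ (-9361, -1113959) mod (ℚ^×)²; places V = {2, 5, 7, 11, 13, 17, 23, 37, ∞}.
(a,b)_11: α=1, u≡7; β=3, v≡2 (mod 11); (7|11)=-1, (2|11)=-1; sign (−1)^1·-1^3·-1^1 = -1.
(a,b)_37: α=1, u≡6; β=1, v≡36 (mod 37); (6|37)=-1, (36|37)=+1; sign (−1)^0·-1^1·+1^1 = -1.
(a,b)_7: α=0, u≡3; β=1, v≡4 (mod 7); (3|7)=-1, (4|7)=+1; sign (−1)^0·-1^1·+1^0 = -1.
(a,b)_13: α=2, u≡10; β=0, v≡6 (mod 13); (10|13)=+1, (6|13)=-1; sign (−1)^0·+1^0·-1^2 = +1.
(a,b)_∞: sgn(-9361)=−, sgn(-1113959)=−, so -1.
(a,b)_23: α=1, u≡15; β=1, v≡5 (mod 23); (15|23)=-1, (5|23)=-1; sign (−1)^1·-1^1·-1^1 = -1.
(a,b)_2: α=0, β=-10; u≡7, v≡1 (mod 8); ε(u)ε(v)=1·0, αω(v)=0·0, βω(u)=-10·0; sum ≡ 0  ⇒  +1.
(a,b)_5: α=0, u≡4; β=2, v≡4 (mod 5); (4|5)=+1, (4|5)=+1; sign (−1)^0·+1^2·+1^0 = +1.
(a,b)_17: α=2, u≡11; β=1, v≡15 (mod 17); (11|17)=-1, (15|17)=+1; sign (−1)^0·-1^1·+1^2 = -1.
|Ram(-9361, -1113959)| = 6, even; anisotropic at {7, 11, 17, 23, 37, ∞}.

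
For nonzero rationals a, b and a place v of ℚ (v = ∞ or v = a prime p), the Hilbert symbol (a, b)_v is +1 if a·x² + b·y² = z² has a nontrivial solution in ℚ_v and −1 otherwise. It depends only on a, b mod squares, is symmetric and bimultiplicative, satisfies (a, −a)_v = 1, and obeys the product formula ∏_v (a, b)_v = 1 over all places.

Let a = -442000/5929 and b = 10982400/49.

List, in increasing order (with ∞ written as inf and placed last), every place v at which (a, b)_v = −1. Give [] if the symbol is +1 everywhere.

[3, 11]

(a, b) ≡ (-1105, 429) mod (ℚ^×)²; places V = {2, 3, 5, 7, 11, 13, 17, ∞}.
(a,b)_11: α=-2, u≡7; β=1, v≡8 (mod 11); (7|11)=-1, (8|11)=-1; sign (−1)^0·-1^1·-1^-2 = -1.
(a,b)_3: α=0, u≡2; β=1, v≡2 (mod 3); (2|3)=-1, (2|3)=-1; sign (−1)^0·-1^1·-1^0 = -1.
(a,b)_17: α=1, u≡6; β=0, v≡4 (mod 17); (6|17)=-1, (4|17)=+1; sign (−1)^0·-1^0·+1^1 = +1.
(a,b)_7: α=-2, u≡4; β=-2, v≡2 (mod 7); (4|7)=+1, (2|7)=+1; sign (−1)^0·+1^-2·+1^-2 = +1.
(a,b)_5: α=3, u≡1; β=2, v≡4 (mod 5); (1|5)=+1, (4|5)=+1; sign (−1)^0·+1^2·+1^3 = +1.
(a,b)_13: α=1, u≡8; β=1, v≡6 (mod 13); (8|13)=-1, (6|13)=-1; sign (−1)^0·-1^1·-1^1 = +1.
(a,b)_2: α=4, β=10; u≡7, v≡5 (mod 8); ε(u)ε(v)=1·0, αω(v)=4·1, βω(u)=10·0; sum ≡ 0  ⇒  +1.
(a,b)_∞: sgn(-1105)=−, sgn(429)=+, so +1.
Ram(-1105, 429) = {3, 11}; no ℚ_3-point on the conic.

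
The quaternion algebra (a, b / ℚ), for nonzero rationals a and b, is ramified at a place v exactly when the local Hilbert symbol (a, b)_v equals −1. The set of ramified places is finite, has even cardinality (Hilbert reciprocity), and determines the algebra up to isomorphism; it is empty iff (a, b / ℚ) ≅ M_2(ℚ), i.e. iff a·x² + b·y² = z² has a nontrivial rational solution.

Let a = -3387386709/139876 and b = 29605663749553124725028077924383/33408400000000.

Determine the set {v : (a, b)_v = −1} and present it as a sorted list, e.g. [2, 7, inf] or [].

(a, b) ≡ (-94829, 393255863) mod (ℚ^×)²; places V = {2, 3, 5, 7, 11, 13, 17, 19, 23, 29, 31, ∞}.
(a,b)_11: α=-2, u≡8; β=1, v≡9 (mod 11); (8|11)=-1, (9|11)=+1; sign (−1)^0·-1^1·+1^-2 = -1.
(a,b)_29: α=0, u≡25; β=1, v≡26 (mod 29); (25|29)=+1, (26|29)=-1; sign (−1)^0·+1^1·-1^0 = +1.
(a,b)_5: α=0, u≡1; β=-8, v≡2 (mod 5); (1|5)=+1, (2|5)=-1; sign (−1)^0·+1^-8·-1^0 = +1.
(a,b)_3: α=6, u≡1; β=20, v≡2 (mod 3); (1|3)=+1, (2|3)=-1; sign (−1)^0·+1^20·-1^6 = +1.
(a,b)_13: α=0, u≡11; β=1, v≡12 (mod 13); (11|13)=-1, (12|13)=+1; sign (−1)^0·-1^1·+1^0 = -1.
(a,b)_17: α=-2, u≡7; β=-4, v≡11 (mod 17); (7|17)=-1, (11|17)=-1; sign (−1)^0·-1^-4·-1^-2 = +1.
(a,b)_23: α=1, u≡15; β=3, v≡15 (mod 23); (15|23)=-1, (15|23)=-1; sign (−1)^1·-1^3·-1^1 = -1.
(a,b)_19: α=1, u≡16; β=3, v≡15 (mod 19); (16|19)=+1, (15|19)=-1; sign (−1)^1·+1^3·-1^1 = +1.
(a,b)_7: α=3, u≡6; β=7, v≡5 (mod 7); (6|7)=-1, (5|7)=-1; sign (−1)^1·-1^7·-1^3 = -1.
(a,b)_2: α=-2, β=-10; u≡3, v≡7 (mod 8); ε(u)ε(v)=1·1, αω(v)=-2·0, βω(u)=-10·1; sum ≡ 1  ⇒  -1.
(a,b)_∞: sgn(-94829)=−, sgn(393255863)=+, so +1.
(a,b)_31: α=1, u≡7; β=3, v≡10 (mod 31); (7|31)=+1, (10|31)=+1; sign (−1)^1·+1^3·+1^1 = -1.
(-94829, 393255863 / ℚ) ramifies at {2, 7, 11, 13, 23, 31}: a division algebra.

[2, 7, 11, 13, 23, 31]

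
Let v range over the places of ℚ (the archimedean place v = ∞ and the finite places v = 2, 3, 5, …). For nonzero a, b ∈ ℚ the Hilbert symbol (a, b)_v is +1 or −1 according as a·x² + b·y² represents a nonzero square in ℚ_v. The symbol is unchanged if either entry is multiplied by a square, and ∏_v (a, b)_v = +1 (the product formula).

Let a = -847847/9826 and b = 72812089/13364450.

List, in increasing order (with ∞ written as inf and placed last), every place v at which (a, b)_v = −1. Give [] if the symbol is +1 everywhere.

Mod squares: a ≡ -4862, b ≡ 2. Check v ∈ {∞, 2, 5, 7, 11, 13, 17, 23, 47, 53}.
v=11: a=11^3·(≡4), b=11^-2·(≡2) mod 11; (4|11)=+1, (2|11)=-1; (−1)^{3·-2·5}·(+1)^-2·(-1)^3 = -1.
v=23: a=23^0·(≡5), b=23^2·(≡9) mod 23; (5|23)=-1, (9|23)=+1; (−1)^{0·2·11}·(-1)^2·(+1)^0 = +1.
v=53: a=53^0·(≡30), b=53^2·(≡14) mod 53; (30|53)=-1, (14|53)=-1; (−1)^{0·2·26}·(-1)^2·(-1)^0 = +1.
v=13: a=13^1·(≡12), b=13^0·(≡8) mod 13; (12|13)=+1, (8|13)=-1; (−1)^{1·0·6}·(+1)^0·(-1)^1 = -1.
v=7: a=7^2·(≡3), b=7^2·(≡1) mod 7; (3|7)=-1, (1|7)=+1; (−1)^{2·2·3}·(-1)^2·(+1)^2 = +1.
v=17: a=17^-3·(≡14), b=17^0·(≡9) mod 17; (14|17)=-1, (9|17)=+1; (−1)^{-3·0·8}·(-1)^0·(+1)^-3 = +1.
v=2: v_2(a)=-1, v_2(b)=-1; units ≡ 1, 1 (mod 8); ε·ε+αω+βω = 0·0+-1·0+-1·0 ≡ 0  ⇒  (a,b)_2 = +1.
v=∞: -4862 < 0 and 2 > 0  ⇒  (a,b)_∞ = +1.
v=5: a=5^0·(≡3), b=5^-2·(≡3) mod 5; (3|5)=-1, (3|5)=-1; (−1)^{0·-2·2}·(-1)^-2·(-1)^0 = +1.
v=47: a=47^0·(≡11), b=47^-2·(≡42) mod 47; (11|47)=-1, (42|47)=+1; (−1)^{0·-2·23}·(-1)^-2·(+1)^0 = +1.
|Ram(-4862, 2)| = 2, even; anisotropic at {11, 13}.

[11, 13]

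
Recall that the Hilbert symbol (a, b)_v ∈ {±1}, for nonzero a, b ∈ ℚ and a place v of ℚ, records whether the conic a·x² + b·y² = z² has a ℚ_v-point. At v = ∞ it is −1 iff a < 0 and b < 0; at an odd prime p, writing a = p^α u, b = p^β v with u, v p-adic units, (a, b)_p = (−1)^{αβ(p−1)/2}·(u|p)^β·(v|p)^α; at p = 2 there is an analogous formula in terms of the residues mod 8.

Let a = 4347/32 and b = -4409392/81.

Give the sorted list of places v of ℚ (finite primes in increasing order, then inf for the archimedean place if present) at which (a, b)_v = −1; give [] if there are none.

Mod squares: a ≡ 966, b ≡ -275587. Check v ∈ {∞, 2, 3, 7, 13, 17, 23, 29, 43}.
v=17: a=17^0·(≡11), b=17^1·(≡6) mod 17; (11|17)=-1, (6|17)=-1; (−1)^{0·1·8}·(-1)^1·(-1)^0 = -1.
v=13: a=13^0·(≡3), b=13^1·(≡4) mod 13; (3|13)=+1, (4|13)=+1; (−1)^{0·1·6}·(+1)^1·(+1)^0 = +1.
v=7: a=7^1·(≡3), b=7^0·(≡5) mod 7; (3|7)=-1, (5|7)=-1; (−1)^{1·0·3}·(-1)^0·(-1)^1 = -1.
v=∞: 966 > 0 and -275587 < 0  ⇒  (a,b)_∞ = +1.
v=29: a=29^0·(≡28), b=29^1·(≡5) mod 29; (28|29)=+1, (5|29)=+1; (−1)^{0·1·14}·(+1)^1·(+1)^0 = +1.
v=2: v_2(a)=-5, v_2(b)=4; units ≡ 3, 5 (mod 8); ε·ε+αω+βω = 1·0+-5·1+4·1 ≡ 1  ⇒  (a,b)_2 = -1.
v=23: a=23^1·(≡21), b=23^0·(≡14) mod 23; (21|23)=-1, (14|23)=-1; (−1)^{1·0·11}·(-1)^0·(-1)^1 = -1.
v=43: a=43^0·(≡27), b=43^1·(≡15) mod 43; (27|43)=-1, (15|43)=+1; (−1)^{0·1·21}·(-1)^1·(+1)^0 = -1.
v=3: a=3^3·(≡1), b=3^-4·(≡2) mod 3; (1|3)=+1, (2|3)=-1; (−1)^{3·-4·1}·(+1)^-4·(-1)^3 = -1.
|Ram(966, -275587)| = 6, even; anisotropic at {2, 3, 7, 17, 23, 43}.

[2, 3, 7, 17, 23, 43]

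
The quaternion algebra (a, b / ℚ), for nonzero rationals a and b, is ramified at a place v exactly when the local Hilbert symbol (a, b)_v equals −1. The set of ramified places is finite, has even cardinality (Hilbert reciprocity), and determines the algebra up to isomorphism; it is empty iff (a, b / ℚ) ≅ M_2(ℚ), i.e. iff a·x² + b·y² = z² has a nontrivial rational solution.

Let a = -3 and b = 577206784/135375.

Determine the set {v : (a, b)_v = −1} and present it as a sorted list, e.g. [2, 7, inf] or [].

Mod squares: a ≡ -3, b ≡ 2310. Check v ∈ {∞, 2, 3, 5, 7, 11, 19}.
v=11: a=11^0·(≡8), b=11^5·(≡1) mod 11; (8|11)=-1, (1|11)=+1; (−1)^{0·5·5}·(-1)^5·(+1)^0 = -1.
v=3: a=3^1·(≡2), b=3^-1·(≡2) mod 3; (2|3)=-1, (2|3)=-1; (−1)^{1·-1·1}·(-1)^-1·(-1)^1 = -1.
v=∞: -3 < 0 and 2310 > 0  ⇒  (a,b)_∞ = +1.
v=7: a=7^0·(≡4), b=7^1·(≡1) mod 7; (4|7)=+1, (1|7)=+1; (−1)^{0·1·3}·(+1)^1·(+1)^0 = +1.
v=5: a=5^0·(≡2), b=5^-3·(≡3) mod 5; (2|5)=-1, (3|5)=-1; (−1)^{0·-3·2}·(-1)^-3·(-1)^0 = -1.
v=2: v_2(a)=0, v_2(b)=9; units ≡ 5, 3 (mod 8); ε·ε+αω+βω = 0·1+0·1+9·1 ≡ 1  ⇒  (a,b)_2 = -1.
v=19: a=19^0·(≡16), b=19^-2·(≡6) mod 19; (16|19)=+1, (6|19)=+1; (−1)^{0·-2·9}·(+1)^-2·(+1)^0 = +1.
(-3, 2310 / ℚ) ramifies at {2, 3, 5, 11}: a division algebra.

[2, 3, 5, 11]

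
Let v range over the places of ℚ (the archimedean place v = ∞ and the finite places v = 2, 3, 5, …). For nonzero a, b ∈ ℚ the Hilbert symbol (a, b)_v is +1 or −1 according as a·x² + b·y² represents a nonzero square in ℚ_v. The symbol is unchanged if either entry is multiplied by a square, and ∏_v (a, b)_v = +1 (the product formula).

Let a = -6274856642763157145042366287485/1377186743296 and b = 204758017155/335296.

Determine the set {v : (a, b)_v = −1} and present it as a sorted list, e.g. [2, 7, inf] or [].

(a, b) ≡ (-63365, 203205) mod (ℚ^×)²; places V = {2, 3, 5, 7, 13, 19, 23, 29, 31, ∞}.
(a,b)_29: α=1, u≡8; β=0, v≡26 (mod 29); (8|29)=-1, (26|29)=-1; sign (−1)^0·-1^0·-1^1 = -1.
(a,b)_23: α=7, u≡14; β=3, v≡13 (mod 23); (14|23)=-1, (13|23)=+1; sign (−1)^1·-1^3·+1^7 = +1.
(a,b)_3: α=32, u≡1; β=11, v≡1 (mod 3); (1|3)=+1, (1|3)=+1; sign (−1)^0·+1^11·+1^32 = +1.
(a,b)_∞: sgn(-63365)=−, sgn(203205)=+, so +1.
(a,b)_2: α=-10, β=-6; u≡3, v≡5 (mod 8); ε(u)ε(v)=1·0, αω(v)=-10·1, βω(u)=-6·1; sum ≡ 0  ⇒  +1.
(a,b)_31: α=-2, u≡23; β=-1, v≡25 (mod 31); (23|31)=-1, (25|31)=+1; sign (−1)^0·-1^-1·+1^-2 = -1.
(a,b)_7: α=-2, u≡5; β=0, v≡2 (mod 7); (5|7)=-1, (2|7)=+1; sign (−1)^0·-1^0·+1^-2 = +1.
(a,b)_13: α=-4, u≡4; β=-2, v≡2 (mod 13); (4|13)=+1, (2|13)=-1; sign (−1)^0·+1^-2·-1^-4 = +1.
(a,b)_5: α=1, u≡3; β=1, v≡1 (mod 5); (3|5)=-1, (1|5)=+1; sign (−1)^0·-1^1·+1^1 = -1.
(a,b)_19: α=3, u≡16; β=1, v≡9 (mod 19); (16|19)=+1, (9|19)=+1; sign (−1)^1·+1^1·+1^3 = -1.
|Ram(-63365, 203205)| = 4, even; anisotropic at {5, 19, 29, 31}.

[5, 19, 29, 31]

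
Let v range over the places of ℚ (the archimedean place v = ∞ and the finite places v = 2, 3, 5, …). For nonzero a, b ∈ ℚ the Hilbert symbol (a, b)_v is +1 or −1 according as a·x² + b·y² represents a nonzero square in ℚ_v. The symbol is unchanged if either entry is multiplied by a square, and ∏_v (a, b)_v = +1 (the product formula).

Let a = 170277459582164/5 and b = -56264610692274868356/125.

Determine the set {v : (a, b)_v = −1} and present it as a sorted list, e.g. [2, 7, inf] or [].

[11, 19, 29, 31]

Mod squares: a ≡ 145, b ≡ -47912205. Check v ∈ {∞, 2, 3, 5, 11, 17, 19, 29, 31}.
v=3: a=3^0·(≡1), b=3^1·(≡2) mod 3; (1|3)=+1, (2|3)=-1; (−1)^{0·1·1}·(+1)^1·(-1)^0 = +1.
v=17: a=17^2·(≡2), b=17^3·(≡7) mod 17; (2|17)=+1, (7|17)=-1; (−1)^{2·3·8}·(+1)^3·(-1)^2 = +1.
v=5: a=5^-1·(≡4), b=5^-3·(≡4) mod 5; (4|5)=+1, (4|5)=+1; (−1)^{-1·-3·2}·(+1)^-3·(+1)^-1 = +1.
v=11: a=11^4·(≡2), b=11^5·(≡5) mod 11; (2|11)=-1, (5|11)=+1; (−1)^{4·5·5}·(-1)^5·(+1)^4 = -1.
v=∞: 145 > 0 and -47912205 < 0  ⇒  (a,b)_∞ = +1.
v=2: v_2(a)=2, v_2(b)=2; units ≡ 1, 3 (mod 8); ε·ε+αω+βω = 0·1+2·1+2·0 ≡ 0  ⇒  (a,b)_2 = +1.
v=29: a=29^1·(≡4), b=29^1·(≡3) mod 29; (4|29)=+1, (3|29)=-1; (−1)^{1·1·14}·(+1)^1·(-1)^1 = -1.
v=31: a=31^2·(≡3), b=31^3·(≡13) mod 31; (3|31)=-1, (13|31)=-1; (−1)^{2·3·15}·(-1)^3·(-1)^2 = -1.
v=19: a=19^2·(≡15), b=19^3·(≡4) mod 19; (15|19)=-1, (4|19)=+1; (−1)^{2·3·9}·(-1)^3·(+1)^2 = -1.
|Ram(145, -47912205)| = 4, even; anisotropic at {11, 19, 29, 31}.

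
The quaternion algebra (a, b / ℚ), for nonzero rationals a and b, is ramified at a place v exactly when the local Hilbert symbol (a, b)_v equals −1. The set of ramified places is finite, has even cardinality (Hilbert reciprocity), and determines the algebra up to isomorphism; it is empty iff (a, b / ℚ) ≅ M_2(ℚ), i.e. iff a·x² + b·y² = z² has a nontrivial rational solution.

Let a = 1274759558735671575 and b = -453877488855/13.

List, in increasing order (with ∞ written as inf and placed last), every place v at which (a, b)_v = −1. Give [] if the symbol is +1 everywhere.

[5, 7, 13, 17]

(a, b) ≡ (7, -3315) mod (ℚ^×)²; places V = {2, 3, 5, 7, 13, 17, 41, ∞}.
(a,b)_3: α=2, u≡1; β=3, v≡2 (mod 3); (1|3)=+1, (2|3)=-1; sign (−1)^0·+1^3·-1^2 = +1.
(a,b)_13: α=0, u≡8; β=-1, v≡2 (mod 13); (8|13)=-1, (2|13)=-1; sign (−1)^0·-1^-1·-1^0 = -1.
(a,b)_41: α=2, u≡15; β=2, v≡11 (mod 41); (15|41)=-1, (11|41)=-1; sign (−1)^0·-1^2·-1^2 = +1.
(a,b)_17: α=4, u≡5; β=1, v≡13 (mod 17); (5|17)=-1, (13|17)=+1; sign (−1)^0·-1^1·+1^4 = -1.
(a,b)_∞: sgn(7)=+, sgn(-3315)=−, so +1.
(a,b)_7: α=9, u≡4; β=6, v≡6 (mod 7); (4|7)=+1, (6|7)=-1; sign (−1)^0·+1^6·-1^9 = -1.
(a,b)_2: α=0, β=0; u≡7, v≡5 (mod 8); ε(u)ε(v)=1·0, αω(v)=0·1, βω(u)=0·0; sum ≡ 0  ⇒  +1.
(a,b)_5: α=2, u≡3; β=1, v≡3 (mod 5); (3|5)=-1, (3|5)=-1; sign (−1)^0·-1^1·-1^2 = -1.
(7, -3315 / ℚ) ramifies at {5, 7, 13, 17}: a division algebra.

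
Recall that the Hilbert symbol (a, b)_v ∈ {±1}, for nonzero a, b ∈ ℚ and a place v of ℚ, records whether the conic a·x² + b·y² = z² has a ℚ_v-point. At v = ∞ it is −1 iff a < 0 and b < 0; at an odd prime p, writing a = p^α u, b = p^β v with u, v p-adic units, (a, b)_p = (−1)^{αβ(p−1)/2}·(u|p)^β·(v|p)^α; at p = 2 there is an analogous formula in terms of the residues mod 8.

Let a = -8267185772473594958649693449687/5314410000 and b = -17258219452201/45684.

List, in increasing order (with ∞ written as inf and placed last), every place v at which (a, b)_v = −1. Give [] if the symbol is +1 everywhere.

[23, 37, 53, inf]

Mod squares: a ≡ -23, b ≡ -11336541. Check v ∈ {∞, 2, 3, 5, 7, 13, 17, 23, 37, 41, 47, 53}.
v=53: a=53^2·(≡32), b=53^1·(≡10) mod 53; (32|53)=-1, (10|53)=+1; (−1)^{2·1·26}·(-1)^1·(+1)^2 = -1.
v=∞: -23 < 0 and -11336541 < 0  ⇒  (a,b)_∞ = -1.
v=47: a=47^2·(≡27), b=47^-1·(≡14) mod 47; (27|47)=+1, (14|47)=+1; (−1)^{2·-1·23}·(+1)^-1·(+1)^2 = +1.
v=3: a=3^-12·(≡1), b=3^-5·(≡1) mod 3; (1|3)=+1, (1|3)=+1; (−1)^{-12·-5·1}·(+1)^-5·(+1)^-12 = +1.
v=2: v_2(a)=-4, v_2(b)=-2; units ≡ 1, 3 (mod 8); ε·ε+αω+βω = 0·1+-4·1+-2·0 ≡ 0  ⇒  (a,b)_2 = +1.
v=5: a=5^-4·(≡3), b=5^0·(≡1) mod 5; (3|5)=-1, (1|5)=+1; (−1)^{-4·0·2}·(-1)^0·(+1)^-4 = +1.
v=41: a=41^2·(≡33), b=41^1·(≡6) mod 41; (33|41)=+1, (6|41)=-1; (−1)^{2·1·20}·(+1)^1·(-1)^2 = +1.
v=37: a=37^2·(≡24), b=37^1·(≡26) mod 37; (24|37)=-1, (26|37)=+1; (−1)^{2·1·18}·(-1)^1·(+1)^2 = -1.
v=23: a=23^3·(≡5), b=23^2·(≡15) mod 23; (5|23)=-1, (15|23)=-1; (−1)^{3·2·11}·(-1)^2·(-1)^3 = -1.
v=7: a=7^8·(≡5), b=7^4·(≡2) mod 7; (5|7)=-1, (2|7)=+1; (−1)^{8·4·3}·(-1)^4·(+1)^8 = +1.
v=13: a=13^4·(≡4), b=13^2·(≡6) mod 13; (4|13)=+1, (6|13)=-1; (−1)^{4·2·6}·(+1)^2·(-1)^4 = +1.
v=17: a=17^2·(≡3), b=17^0·(≡6) mod 17; (3|17)=-1, (6|17)=-1; (−1)^{2·0·8}·(-1)^0·(-1)^2 = +1.
(-23, -11336541 / ℚ) ramifies at {23, 37, 53, ∞}: a division algebra.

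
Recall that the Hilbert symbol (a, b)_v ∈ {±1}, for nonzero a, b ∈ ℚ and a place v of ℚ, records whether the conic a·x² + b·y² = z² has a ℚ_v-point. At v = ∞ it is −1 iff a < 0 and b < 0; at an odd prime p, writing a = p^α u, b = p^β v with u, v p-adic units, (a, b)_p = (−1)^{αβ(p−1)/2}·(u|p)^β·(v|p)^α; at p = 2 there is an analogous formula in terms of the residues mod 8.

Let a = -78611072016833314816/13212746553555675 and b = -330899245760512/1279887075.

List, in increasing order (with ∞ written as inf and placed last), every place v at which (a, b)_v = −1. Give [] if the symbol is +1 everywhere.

[3, 11, 13, 29, 41, inf]

Mod squares: a ≡ -1020162, b ≡ -17589. Check v ∈ {∞, 2, 3, 5, 7, 11, 13, 17, 29, 41}.
v=3: a=3^-17·(≡2), b=3^-11·(≡2) mod 3; (2|3)=-1, (2|3)=-1; (−1)^{-17·-11·1}·(-1)^-11·(-1)^-17 = -1.
v=41: a=41^1·(≡40), b=41^1·(≡22) mod 41; (40|41)=+1, (22|41)=-1; (−1)^{1·1·20}·(+1)^1·(-1)^1 = -1.
v=5: a=5^-2·(≡2), b=5^-2·(≡1) mod 5; (2|5)=-1, (1|5)=+1; (−1)^{-2·-2·2}·(-1)^-2·(+1)^-2 = +1.
v=∞: -1020162 < 0 and -17589 < 0  ⇒  (a,b)_∞ = -1.
v=7: a=7^-2·(≡1), b=7^0·(≡1) mod 7; (1|7)=+1, (1|7)=+1; (−1)^{-2·0·3}·(+1)^0·(+1)^-2 = +1.
v=17: a=17^-4·(≡15), b=17^-2·(≡6) mod 17; (15|17)=+1, (6|17)=-1; (−1)^{-4·-2·8}·(+1)^-2·(-1)^-4 = +1.
v=13: a=13^1·(≡5), b=13^1·(≡12) mod 13; (5|13)=-1, (12|13)=+1; (−1)^{1·1·6}·(-1)^1·(+1)^1 = -1.
v=11: a=11^1·(≡10), b=11^1·(≡10) mod 11; (10|11)=-1, (10|11)=-1; (−1)^{1·1·5}·(-1)^1·(-1)^1 = -1.
v=2: v_2(a)=39, v_2(b)=26; units ≡ 7, 3 (mod 8); ε·ε+αω+βω = 1·1+39·1+26·0 ≡ 0  ⇒  (a,b)_2 = +1.
v=29: a=29^3·(≡6), b=29^2·(≡3) mod 29; (6|29)=+1, (3|29)=-1; (−1)^{3·2·14}·(+1)^2·(-1)^3 = -1.
Ram(-1020162, -17589) = {3, 11, 13, 29, 41, ∞}; no ℚ_3-point on the conic.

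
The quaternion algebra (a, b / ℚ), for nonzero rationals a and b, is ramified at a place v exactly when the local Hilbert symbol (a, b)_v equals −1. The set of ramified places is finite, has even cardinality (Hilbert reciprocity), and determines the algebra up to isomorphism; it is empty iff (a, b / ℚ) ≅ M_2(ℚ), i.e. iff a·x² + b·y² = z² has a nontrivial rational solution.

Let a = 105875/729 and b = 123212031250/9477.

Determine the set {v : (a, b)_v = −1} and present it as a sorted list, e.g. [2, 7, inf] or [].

(a, b) ≡ (35, 17290) mod (ℚ^×)²; places V = {2, 3, 5, 7, 11, 13, 19, ∞}.
(a,b)_7: α=1, u≡5; β=3, v≡5 (mod 7); (5|7)=-1, (5|7)=-1; sign (−1)^1·-1^3·-1^1 = -1.
(a,b)_2: α=0, β=1; u≡3, v≡5 (mod 8); ε(u)ε(v)=1·0, αω(v)=0·1, βω(u)=1·1; sum ≡ 1  ⇒  -1.
(a,b)_13: α=0, u≡3; β=-1, v≡9 (mod 13); (3|13)=+1, (9|13)=+1; sign (−1)^0·+1^-1·+1^0 = +1.
(a,b)_∞: sgn(35)=+, sgn(17290)=+, so +1.
(a,b)_3: α=-6, u≡2; β=-6, v≡1 (mod 3); (2|3)=-1, (1|3)=+1; sign (−1)^0·-1^-6·+1^-6 = +1.
(a,b)_19: α=0, u≡1; β=1, v≡1 (mod 19); (1|19)=+1, (1|19)=+1; sign (−1)^0·+1^1·+1^0 = +1.
(a,b)_5: α=3, u≡3; β=7, v≡2 (mod 5); (3|5)=-1, (2|5)=-1; sign (−1)^0·-1^7·-1^3 = +1.
(a,b)_11: α=2, u≡2; β=2, v≡5 (mod 11); (2|11)=-1, (5|11)=+1; sign (−1)^0·-1^2·+1^2 = +1.
Ram(35, 17290) = {2, 7}; no ℚ_2-point on the conic.

[2, 7]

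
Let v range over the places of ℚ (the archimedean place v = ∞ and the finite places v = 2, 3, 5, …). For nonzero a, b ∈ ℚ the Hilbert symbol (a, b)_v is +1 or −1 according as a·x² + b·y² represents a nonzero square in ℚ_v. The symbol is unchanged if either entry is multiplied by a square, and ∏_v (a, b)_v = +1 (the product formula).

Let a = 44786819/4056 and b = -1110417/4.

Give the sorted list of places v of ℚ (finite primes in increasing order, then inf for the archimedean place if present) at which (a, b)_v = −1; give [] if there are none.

[3, 19]

(a, b) ≡ (18354, -9177) mod (ℚ^×)²; places V = {2, 3, 7, 11, 13, 19, 23, ∞}.
(a,b)_2: α=-3, β=-2; u≡1, v≡7 (mod 8); ε(u)ε(v)=0·1, αω(v)=-3·0, βω(u)=-2·0; sum ≡ 0  ⇒  +1.
(a,b)_7: α=1, u≡4; β=1, v≡6 (mod 7); (4|7)=+1, (6|7)=-1; sign (−1)^1·+1^1·-1^1 = +1.
(a,b)_19: α=1, u≡11; β=1, v≡5 (mod 19); (11|19)=+1, (5|19)=+1; sign (−1)^1·+1^1·+1^1 = -1.
(a,b)_23: α=1, u≡12; β=1, v≡11 (mod 23); (12|23)=+1, (11|23)=-1; sign (−1)^1·+1^1·-1^1 = +1.
(a,b)_11: α=4, u≡7; β=2, v≡2 (mod 11); (7|11)=-1, (2|11)=-1; sign (−1)^0·-1^2·-1^4 = +1.
(a,b)_13: α=-2, u≡7; β=0, v≡1 (mod 13); (7|13)=-1, (1|13)=+1; sign (−1)^0·-1^0·+1^-2 = +1.
(a,b)_3: α=-1, u≡1; β=1, v≡1 (mod 3); (1|3)=+1, (1|3)=+1; sign (−1)^1·+1^1·+1^-1 = -1.
(a,b)_∞: sgn(18354)=+, sgn(-9177)=−, so +1.
(18354, -9177 / ℚ) ramifies at {3, 19}: a division algebra.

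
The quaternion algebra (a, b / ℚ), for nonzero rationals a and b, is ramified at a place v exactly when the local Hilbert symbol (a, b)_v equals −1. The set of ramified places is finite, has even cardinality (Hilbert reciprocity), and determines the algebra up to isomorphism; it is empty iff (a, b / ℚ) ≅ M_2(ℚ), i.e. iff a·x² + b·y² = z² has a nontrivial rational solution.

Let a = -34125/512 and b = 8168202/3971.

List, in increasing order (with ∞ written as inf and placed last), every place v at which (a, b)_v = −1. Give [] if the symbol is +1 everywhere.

[5, 13]

(a, b) ≡ (-2730, 462) mod (ℚ^×)²; places V = {2, 3, 5, 7, 11, 13, 19, ∞}.
(a,b)_11: α=0, u≡5; β=-1, v≡1 (mod 11); (5|11)=+1, (1|11)=+1; sign (−1)^0·+1^-1·+1^0 = +1.
(a,b)_3: α=1, u≡2; β=5, v≡1 (mod 3); (2|3)=-1, (1|3)=+1; sign (−1)^1·-1^5·+1^1 = +1.
(a,b)_13: α=1, u≡8; β=0, v≡7 (mod 13); (8|13)=-1, (7|13)=-1; sign (−1)^0·-1^0·-1^1 = -1.
(a,b)_∞: sgn(-2730)=−, sgn(462)=+, so +1.
(a,b)_7: α=1, u≡4; β=5, v≡5 (mod 7); (4|7)=+1, (5|7)=-1; sign (−1)^1·+1^5·-1^1 = +1.
(a,b)_19: α=0, u≡1; β=-2, v≡11 (mod 19); (1|19)=+1, (11|19)=+1; sign (−1)^0·+1^-2·+1^0 = +1.
(a,b)_5: α=3, u≡1; β=0, v≡2 (mod 5); (1|5)=+1, (2|5)=-1; sign (−1)^0·+1^0·-1^3 = -1.
(a,b)_2: α=-9, β=1; u≡3, v≡7 (mod 8); ε(u)ε(v)=1·1, αω(v)=-9·0, βω(u)=1·1; sum ≡ 0  ⇒  +1.
|Ram(-2730, 462)| = 2, even; anisotropic at {5, 13}.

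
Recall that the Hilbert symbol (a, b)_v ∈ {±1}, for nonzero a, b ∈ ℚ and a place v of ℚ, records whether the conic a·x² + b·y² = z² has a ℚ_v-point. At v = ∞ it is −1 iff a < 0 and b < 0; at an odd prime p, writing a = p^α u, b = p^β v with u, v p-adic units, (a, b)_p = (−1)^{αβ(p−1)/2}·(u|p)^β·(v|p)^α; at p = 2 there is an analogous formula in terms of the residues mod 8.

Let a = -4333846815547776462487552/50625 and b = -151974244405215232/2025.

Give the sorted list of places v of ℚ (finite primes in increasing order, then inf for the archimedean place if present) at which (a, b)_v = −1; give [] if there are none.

[7, inf]

Mod squares: a ≡ -238, b ≡ -2002. Check v ∈ {∞, 2, 3, 5, 7, 11, 13, 17}.
v=2: v_2(a)=33, v_2(b)=19; units ≡ 1, 7 (mod 8); ε·ε+αω+βω = 0·1+33·0+19·0 ≡ 0  ⇒  (a,b)_2 = +1.
v=5: a=5^-4·(≡3), b=5^-2·(≡3) mod 5; (3|5)=-1, (3|5)=-1; (−1)^{-4·-2·2}·(-1)^-2·(-1)^-4 = +1.
v=11: a=11^6·(≡1), b=11^3·(≡9) mod 11; (1|11)=+1, (9|11)=+1; (−1)^{6·3·5}·(+1)^3·(+1)^6 = +1.
v=17: a=17^3·(≡3), b=17^2·(≡15) mod 17; (3|17)=-1, (15|17)=+1; (−1)^{3·2·8}·(-1)^2·(+1)^3 = +1.
v=13: a=13^2·(≡9), b=13^3·(≡2) mod 13; (9|13)=+1, (2|13)=-1; (−1)^{2·3·6}·(+1)^3·(-1)^2 = +1.
v=3: a=3^-4·(≡2), b=3^-4·(≡2) mod 3; (2|3)=-1, (2|3)=-1; (−1)^{-4·-4·1}·(-1)^-4·(-1)^-4 = +1.
v=7: a=7^3·(≡1), b=7^3·(≡2) mod 7; (1|7)=+1, (2|7)=+1; (−1)^{3·3·3}·(+1)^3·(+1)^3 = -1.
v=∞: -238 < 0 and -2002 < 0  ⇒  (a,b)_∞ = -1.
|Ram(-238, -2002)| = 2, even; anisotropic at {7, ∞}.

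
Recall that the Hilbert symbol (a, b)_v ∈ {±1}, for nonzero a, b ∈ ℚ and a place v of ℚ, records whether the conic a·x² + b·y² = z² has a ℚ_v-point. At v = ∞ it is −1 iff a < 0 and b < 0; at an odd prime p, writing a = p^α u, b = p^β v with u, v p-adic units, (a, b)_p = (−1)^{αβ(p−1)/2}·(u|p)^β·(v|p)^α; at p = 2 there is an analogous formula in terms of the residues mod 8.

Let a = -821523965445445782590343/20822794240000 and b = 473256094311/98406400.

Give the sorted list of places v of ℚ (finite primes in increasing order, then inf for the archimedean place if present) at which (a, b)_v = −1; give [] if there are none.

[3, 13]

(a, b) ≡ (-663, 119) mod (ℚ^×)²; places V = {2, 3, 5, 7, 11, 13, 17, 23, 31, ∞}.
(a,b)_17: α=3, u≡10; β=1, v≡12 (mod 17); (10|17)=-1, (12|17)=-1; sign (−1)^0·-1^1·-1^3 = +1.
(a,b)_11: α=0, u≡7; β=2, v≡9 (mod 11); (7|11)=-1, (9|11)=+1; sign (−1)^0·-1^2·+1^0 = +1.
(a,b)_7: α=10, u≡1; β=5, v≡3 (mod 7); (1|7)=+1, (3|7)=-1; sign (−1)^0·+1^5·-1^10 = +1.
(a,b)_23: α=-2, u≡18; β=0, v≡12 (mod 23); (18|23)=+1, (12|23)=+1; sign (−1)^0·+1^0·+1^-2 = +1.
(a,b)_3: α=13, u≡1; β=4, v≡2 (mod 3); (1|3)=+1, (2|3)=-1; sign (−1)^0·+1^4·-1^13 = -1.
(a,b)_∞: sgn(-663)=−, sgn(119)=+, so +1.
(a,b)_13: α=5, u≡1; β=2, v≡8 (mod 13); (1|13)=+1, (8|13)=-1; sign (−1)^0·+1^2·-1^5 = -1.
(a,b)_2: α=-16, β=-12; u≡1, v≡7 (mod 8); ε(u)ε(v)=0·1, αω(v)=-16·0, βω(u)=-12·0; sum ≡ 0  ⇒  +1.
(a,b)_31: α=-2, u≡28; β=-2, v≡13 (mod 31); (28|31)=+1, (13|31)=-1; sign (−1)^0·+1^-2·-1^-2 = +1.
(a,b)_5: α=-4, u≡3; β=-2, v≡1 (mod 5); (3|5)=-1, (1|5)=+1; sign (−1)^0·-1^-2·+1^-4 = +1.
|Ram(-663, 119)| = 2, even; anisotropic at {3, 13}.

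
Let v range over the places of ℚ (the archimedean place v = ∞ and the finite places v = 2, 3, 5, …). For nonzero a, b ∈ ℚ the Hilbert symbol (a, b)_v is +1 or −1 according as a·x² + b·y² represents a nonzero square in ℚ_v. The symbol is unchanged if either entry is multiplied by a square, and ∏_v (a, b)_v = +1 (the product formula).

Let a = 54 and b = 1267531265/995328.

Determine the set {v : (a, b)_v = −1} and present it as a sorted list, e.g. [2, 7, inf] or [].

Mod squares: a ≡ 6, b ≡ 3795. Check v ∈ {∞, 2, 3, 5, 7, 11, 13, 23}.
v=11: a=11^0·(≡10), b=11^3·(≡3) mod 11; (10|11)=-1, (3|11)=+1; (−1)^{0·3·5}·(-1)^3·(+1)^0 = -1.
v=13: a=13^0·(≡2), b=13^2·(≡12) mod 13; (2|13)=-1, (12|13)=+1; (−1)^{0·2·6}·(-1)^2·(+1)^0 = +1.
v=3: a=3^3·(≡2), b=3^-5·(≡2) mod 3; (2|3)=-1, (2|3)=-1; (−1)^{3·-5·1}·(-1)^-5·(-1)^3 = -1.
v=23: a=23^0·(≡8), b=23^1·(≡18) mod 23; (8|23)=+1, (18|23)=+1; (−1)^{0·1·11}·(+1)^1·(+1)^0 = +1.
v=∞: 6 > 0 and 3795 > 0  ⇒  (a,b)_∞ = +1.
v=5: a=5^0·(≡4), b=5^1·(≡1) mod 5; (4|5)=+1, (1|5)=+1; (−1)^{0·1·2}·(+1)^1·(+1)^0 = +1.
v=2: v_2(a)=1, v_2(b)=-12; units ≡ 3, 3 (mod 8); ε·ε+αω+βω = 1·1+1·1+-12·1 ≡ 0  ⇒  (a,b)_2 = +1.
v=7: a=7^0·(≡5), b=7^2·(≡2) mod 7; (5|7)=-1, (2|7)=+1; (−1)^{0·2·3}·(-1)^2·(+1)^0 = +1.
|Ram(6, 3795)| = 2, even; anisotropic at {3, 11}.

[3, 11]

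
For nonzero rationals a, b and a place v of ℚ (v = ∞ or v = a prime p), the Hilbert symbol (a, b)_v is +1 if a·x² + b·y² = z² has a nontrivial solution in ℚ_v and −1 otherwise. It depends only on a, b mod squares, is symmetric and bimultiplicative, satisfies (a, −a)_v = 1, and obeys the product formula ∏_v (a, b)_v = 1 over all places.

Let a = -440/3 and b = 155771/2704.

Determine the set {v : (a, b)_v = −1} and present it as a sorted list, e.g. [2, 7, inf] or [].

Mod squares: a ≡ -330, b ≡ 11. Check v ∈ {∞, 2, 3, 5, 7, 11, 13, 17}.
v=3: a=3^-1·(≡1), b=3^0·(≡2) mod 3; (1|3)=+1, (2|3)=-1; (−1)^{-1·0·1}·(+1)^0·(-1)^-1 = -1.
v=2: v_2(a)=3, v_2(b)=-4; units ≡ 3, 3 (mod 8); ε·ε+αω+βω = 1·1+3·1+-4·1 ≡ 0  ⇒  (a,b)_2 = +1.
v=7: a=7^0·(≡5), b=7^2·(≡4) mod 7; (5|7)=-1, (4|7)=+1; (−1)^{0·2·3}·(-1)^2·(+1)^0 = +1.
v=17: a=17^0·(≡12), b=17^2·(≡12) mod 17; (12|17)=-1, (12|17)=-1; (−1)^{0·2·8}·(-1)^2·(-1)^0 = +1.
v=∞: -330 < 0 and 11 > 0  ⇒  (a,b)_∞ = +1.
v=5: a=5^1·(≡4), b=5^0·(≡4) mod 5; (4|5)=+1, (4|5)=+1; (−1)^{1·0·2}·(+1)^0·(+1)^1 = +1.
v=13: a=13^0·(≡5), b=13^-2·(≡6) mod 13; (5|13)=-1, (6|13)=-1; (−1)^{0·-2·6}·(-1)^-2·(-1)^0 = +1.
v=11: a=11^1·(≡5), b=11^1·(≡9) mod 11; (5|11)=+1, (9|11)=+1; (−1)^{1·1·5}·(+1)^1·(+1)^1 = -1.
|Ram(-330, 11)| = 2, even; anisotropic at {3, 11}.

[3, 11]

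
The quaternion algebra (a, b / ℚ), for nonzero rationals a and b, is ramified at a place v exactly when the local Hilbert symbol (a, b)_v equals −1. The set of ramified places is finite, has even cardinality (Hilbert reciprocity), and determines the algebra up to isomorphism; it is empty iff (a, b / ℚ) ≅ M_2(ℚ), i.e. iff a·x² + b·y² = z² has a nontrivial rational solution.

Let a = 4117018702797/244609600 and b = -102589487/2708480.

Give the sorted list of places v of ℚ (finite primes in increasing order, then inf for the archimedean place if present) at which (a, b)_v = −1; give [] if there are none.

Mod squares: a ≡ 77, b ≡ -715. Check v ∈ {∞, 2, 3, 5, 7, 11, 13, 17, 23}.
v=∞: 77 > 0 and -715 < 0  ⇒  (a,b)_∞ = +1.
v=23: a=23^-2·(≡6), b=23^-2·(≡14) mod 23; (6|23)=+1, (14|23)=-1; (−1)^{-2·-2·11}·(+1)^-2·(-1)^-2 = +1.
v=2: v_2(a)=-6, v_2(b)=-10; units ≡ 5, 5 (mod 8); ε·ε+αω+βω = 0·0+-6·1+-10·1 ≡ 0  ⇒  (a,b)_2 = +1.
v=11: a=11^5·(≡2), b=11^5·(≡9) mod 11; (2|11)=-1, (9|11)=+1; (−1)^{5·5·5}·(-1)^5·(+1)^5 = +1.
v=3: a=3^2·(≡2), b=3^0·(≡2) mod 3; (2|3)=-1, (2|3)=-1; (−1)^{2·0·1}·(-1)^0·(-1)^2 = +1.
v=17: a=17^-2·(≡16), b=17^0·(≡15) mod 17; (16|17)=+1, (15|17)=+1; (−1)^{-2·0·8}·(+1)^0·(+1)^-2 = +1.
v=13: a=13^2·(≡4), b=13^1·(≡1) mod 13; (4|13)=+1, (1|13)=+1; (−1)^{2·1·6}·(+1)^1·(+1)^2 = +1.
v=7: a=7^5·(≡1), b=7^2·(≡6) mod 7; (1|7)=+1, (6|7)=-1; (−1)^{5·2·3}·(+1)^2·(-1)^5 = -1.
v=5: a=5^-2·(≡3), b=5^-1·(≡3) mod 5; (3|5)=-1, (3|5)=-1; (−1)^{-2·-1·2}·(-1)^-1·(-1)^-2 = -1.
(77, -715 / ℚ) ramifies at {5, 7}: a division algebra.

[5, 7]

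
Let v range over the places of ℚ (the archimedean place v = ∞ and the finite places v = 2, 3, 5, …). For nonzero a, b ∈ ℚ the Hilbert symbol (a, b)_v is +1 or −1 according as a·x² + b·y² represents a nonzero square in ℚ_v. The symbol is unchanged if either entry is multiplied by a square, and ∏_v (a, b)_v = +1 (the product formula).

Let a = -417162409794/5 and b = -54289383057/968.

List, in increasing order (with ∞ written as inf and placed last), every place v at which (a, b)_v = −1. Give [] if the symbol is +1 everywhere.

[3, 13, 17, inf]

(a, b) ≡ (-8970, -34) mod (ℚ^×)²; places V = {2, 3, 5, 7, 11, 13, 17, 23, ∞}.
(a,b)_3: α=3, u≡1; β=6, v≡2 (mod 3); (1|3)=+1, (2|3)=-1; sign (−1)^0·+1^6·-1^3 = -1.
(a,b)_11: α=0, u≡7; β=-2, v≡10 (mod 11); (7|11)=-1, (10|11)=-1; sign (−1)^0·-1^-2·-1^0 = +1.
(a,b)_2: α=1, β=-3; u≡3, v≡7 (mod 8); ε(u)ε(v)=1·1, αω(v)=1·0, βω(u)=-3·1; sum ≡ 0  ⇒  +1.
(a,b)_17: α=2, u≡12; β=1, v≡9 (mod 17); (12|17)=-1, (9|17)=+1; sign (−1)^0·-1^1·+1^2 = -1.
(a,b)_7: α=0, u≡2; β=2, v≡1 (mod 7); (2|7)=+1, (1|7)=+1; sign (−1)^0·+1^2·+1^0 = +1.
(a,b)_23: α=3, u≡8; β=2, v≡2 (mod 23); (8|23)=+1, (2|23)=+1; sign (−1)^0·+1^2·+1^3 = +1.
(a,b)_13: α=3, u≡9; β=2, v≡5 (mod 13); (9|13)=+1, (5|13)=-1; sign (−1)^0·+1^2·-1^3 = -1.
(a,b)_∞: sgn(-8970)=−, sgn(-34)=−, so -1.
(a,b)_5: α=-1, u≡1; β=0, v≡1 (mod 5); (1|5)=+1, (1|5)=+1; sign (−1)^0·+1^0·+1^-1 = +1.
(-8970, -34 / ℚ) ramifies at {3, 13, 17, ∞}: a division algebra.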